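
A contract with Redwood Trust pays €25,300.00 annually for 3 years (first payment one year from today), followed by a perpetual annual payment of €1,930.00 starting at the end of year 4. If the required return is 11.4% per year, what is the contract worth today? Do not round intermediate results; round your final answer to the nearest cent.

€73644.46

PV of 3-year annuity: €25,300.00 × [1 − (1+0.114)^−3] / 0.114 = 61398.38608
Perpetuity value at year 3: €1,930.00 / 0.114 = 16929.82456
PV of perpetuity: 16929.82456 / (1+0.114)^3 = 12246.07416
Total PV = 61398.38608 + 12246.07416 = 73644.46024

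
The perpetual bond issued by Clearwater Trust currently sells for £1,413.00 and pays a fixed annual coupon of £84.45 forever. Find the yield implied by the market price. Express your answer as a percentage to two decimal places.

5.98%

P = C/r ⇒ r = C/P = £84.45/£1,413.00 = 0.059766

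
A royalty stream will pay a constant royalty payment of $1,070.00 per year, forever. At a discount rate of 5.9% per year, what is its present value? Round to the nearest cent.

$18135.59

Level perpetuity: PV = C / r = $1,070.00 / 0.059 = $18,135.59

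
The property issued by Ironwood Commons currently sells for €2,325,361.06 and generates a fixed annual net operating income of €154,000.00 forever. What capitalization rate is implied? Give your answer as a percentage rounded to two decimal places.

6.62%

P = C/r ⇒ r = C/P = €154,000.00/€2,325,361.06 = 0.066226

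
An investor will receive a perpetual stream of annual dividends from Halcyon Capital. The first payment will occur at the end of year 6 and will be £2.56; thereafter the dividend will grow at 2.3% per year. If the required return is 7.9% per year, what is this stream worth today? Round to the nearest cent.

Value at end of year 5: C₁ / (r − g) = £2.56 / (0.079 − 0.023) = £45.7143
Discount to today: PV = £45.7143 / (1 + 0.079)^5 = £45.7143 / 1.462538 = £31.26

£31.26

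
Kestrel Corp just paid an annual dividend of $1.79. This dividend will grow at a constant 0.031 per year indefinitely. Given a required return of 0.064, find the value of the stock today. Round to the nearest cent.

$55.92

D₁ = D₀ × (1 + g) = $1.79 × 1.031 = $1.8455
Growing perpetuity: P = D₁ / (r − g) = $1.8455 / (0.064 − 0.031) = $55.92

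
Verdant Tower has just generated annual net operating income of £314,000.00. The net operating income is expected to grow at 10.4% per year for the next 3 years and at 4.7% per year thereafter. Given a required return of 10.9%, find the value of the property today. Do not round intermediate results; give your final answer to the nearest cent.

£6164681.95

D_1 = 346656.00000
D_2 = 382708.22400
D_3 = 422509.87930
Terminal value at year 3: TV = D_3×(1+g_2)/(r−g_2) = 442367.84362/0.062 = 7134965.21972
P_0 = D_1/(1+r)^1 + D_2/(1+r)^2 + D_3/(1+r)^3 + TV/(1+r)^3
    = 312584.31019 + 311175.00311 + 309772.04999 + 5231150.58604 = 6164681.94932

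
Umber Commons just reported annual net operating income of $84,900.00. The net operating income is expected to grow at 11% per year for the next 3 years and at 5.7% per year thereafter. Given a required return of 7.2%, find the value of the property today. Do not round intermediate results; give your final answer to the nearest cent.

D_1 = 94239.00000
D_2 = 104605.29000
D_3 = 116111.87190
Terminal value at year 3: TV = D_3×(1+g_2)/(r−g_2) = 122730.24860/0.015 = 8182016.57322
P_0 = D_1/(1+r)^1 + D_2/(1+r)^2 + D_3/(1+r)^3 + TV/(1+r)^3
    = 87909.51493 + 91025.71042 + 94252.36806 + 6641650.20281 = 6914837.79621

$6914837.80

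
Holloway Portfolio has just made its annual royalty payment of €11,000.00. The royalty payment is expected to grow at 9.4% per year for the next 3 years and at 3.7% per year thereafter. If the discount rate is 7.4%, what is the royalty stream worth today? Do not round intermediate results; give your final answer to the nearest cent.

D_1 = 12034.00000
D_2 = 13165.19600
D_3 = 14402.72442
Terminal value at year 3: TV = D_3×(1+g_2)/(r−g_2) = 14935.62523/0.037 = 403665.54669
P_0 = D_1/(1+r)^1 + D_2/(1+r)^2 + D_3/(1+r)^3 + TV/(1+r)^3
    = 11204.84171 + 11413.49798 + 11626.03985 + 325843.33296 = 360087.71251

€360087.71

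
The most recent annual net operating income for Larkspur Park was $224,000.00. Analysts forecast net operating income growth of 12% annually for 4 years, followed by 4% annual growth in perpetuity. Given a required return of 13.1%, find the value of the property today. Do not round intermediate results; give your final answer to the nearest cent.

D_1 = 250880.00000
D_2 = 280985.60000
D_3 = 314703.87200
D_4 = 352468.33664
Terminal value at year 4: TV = D_4×(1+g_2)/(r−g_2) = 366567.07011/0.091 = 4028209.56160
P_0 = D_1/(1+r)^1 + D_2/(1+r)^2 + D_3/(1+r)^3 + D_4/(1+r)^4 + TV/(1+r)^4
    = 221821.39699 + 219663.98288 + 217527.55157 + 215411.89899 + 2461850.27414 = 3336275.10456

$3336275.10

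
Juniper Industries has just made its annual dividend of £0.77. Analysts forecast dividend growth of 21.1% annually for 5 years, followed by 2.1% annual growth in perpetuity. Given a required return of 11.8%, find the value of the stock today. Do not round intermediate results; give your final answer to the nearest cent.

D_1 = 0.93247
D_2 = 1.12922
D_3 = 1.36749
D_4 = 1.65603
D_5 = 2.00545
Terminal value at year 5: TV = D_5×(1+g_2)/(r−g_2) = 2.04756/0.097 = 21.10889
P_0 = D_1/(1+r)^1 + D_2/(1+r)^2 + D_3/(1+r)^3 + D_4/(1+r)^4 + D_5/(1+r)^5 + TV/(1+r)^5
    = 0.83405 + 0.90343 + 0.97858 + 1.05999 + 1.14816 + 12.08527 = 17.00948

£17.01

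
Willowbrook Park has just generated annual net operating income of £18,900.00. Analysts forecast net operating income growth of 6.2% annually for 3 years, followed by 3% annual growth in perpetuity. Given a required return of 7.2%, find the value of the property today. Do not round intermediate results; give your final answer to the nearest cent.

£506298.27

D_1 = 20071.80000
D_2 = 21316.25160
D_3 = 22637.85920
Terminal value at year 3: TV = D_3×(1+g_2)/(r−g_2) = 23316.99498/0.042 = 555166.54703
P_0 = D_1/(1+r)^1 + D_2/(1+r)^2 + D_3/(1+r)^3 + TV/(1+r)^3
    = 18723.69403 + 18549.03270 + 18376.00068 + 450649.54057 = 506298.26799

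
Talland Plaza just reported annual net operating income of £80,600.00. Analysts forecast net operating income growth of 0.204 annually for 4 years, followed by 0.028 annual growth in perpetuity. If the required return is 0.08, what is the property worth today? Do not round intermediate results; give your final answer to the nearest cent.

D_1 = 97042.40000
D_2 = 116839.04960
D_3 = 140674.21572
D_4 = 169371.75572
Terminal value at year 4: TV = D_4×(1+g_2)/(r−g_2) = 174114.16489/0.052 = 3348349.32472
P_0 = D_1/(1+r)^1 + D_2/(1+r)^2 + D_3/(1+r)^3 + D_4/(1+r)^4 + TV/(1+r)^4
    = 89854.07407 + 100170.65295 + 111671.72792 + 124493.29668 + 2461136.71126 = 2887326.46288

£2887326.46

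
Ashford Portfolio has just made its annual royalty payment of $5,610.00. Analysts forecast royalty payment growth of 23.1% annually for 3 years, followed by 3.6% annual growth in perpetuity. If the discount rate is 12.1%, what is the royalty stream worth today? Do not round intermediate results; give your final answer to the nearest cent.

D_1 = 6905.91000
D_2 = 8501.17521
D_3 = 10464.94668
Terminal value at year 3: TV = D_3×(1+g_2)/(r−g_2) = 10841.68476/0.085 = 127549.23252
P_0 = D_1/(1+r)^1 + D_2/(1+r)^2 + D_3/(1+r)^3 + TV/(1+r)^3
    = 6160.49063 + 6764.99908 + 7428.82593 + 90544.27841 = 110898.59405

$110898.59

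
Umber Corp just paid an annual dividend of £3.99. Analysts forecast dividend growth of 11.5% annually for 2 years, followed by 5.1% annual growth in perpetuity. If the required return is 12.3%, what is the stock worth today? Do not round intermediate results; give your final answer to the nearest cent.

£65.31

D_1 = 4.44885
D_2 = 4.96047
Terminal value at year 2: TV = D_2×(1+g_2)/(r−g_2) = 5.21345/0.072 = 72.40905
P_0 = D_1/(1+r)^1 + D_2/(1+r)^2 + TV/(1+r)^2
    = 3.96158 + 3.93335 + 57.41605 = 65.31098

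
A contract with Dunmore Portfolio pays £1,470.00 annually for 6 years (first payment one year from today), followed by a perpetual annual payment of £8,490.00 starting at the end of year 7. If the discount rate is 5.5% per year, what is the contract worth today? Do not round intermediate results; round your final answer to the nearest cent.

£119295.01

PV of 6-year annuity: £1,470.00 × [1 − (1+0.055)^−6] / 0.055 = 7343.42955
Perpetuity value at year 6: £8,490.00 / 0.055 = 154363.63636
PV of perpetuity: 154363.63636 / (1+0.055)^6 = 111951.58404
Total PV = 7343.42955 + 111951.58404 = 119295.01360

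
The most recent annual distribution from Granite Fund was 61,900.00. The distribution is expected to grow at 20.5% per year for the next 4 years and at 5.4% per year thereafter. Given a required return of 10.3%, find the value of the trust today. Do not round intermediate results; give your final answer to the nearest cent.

D_1 = 74589.50000
D_2 = 89880.34750
D_3 = 108305.81874
D_4 = 130508.51158
Terminal value at year 4: TV = D_4×(1+g_2)/(r−g_2) = 137555.97120/0.049 = 2807264.71845
P_0 = D_1/(1+r)^1 + D_2/(1+r)^2 + D_3/(1+r)^3 + D_4/(1+r)^4 + TV/(1+r)^4
    = 67624.20671 + 73877.75982 + 80709.61069 + 88173.23742 + 1896624.33148 = 2207009.14612

2207009.15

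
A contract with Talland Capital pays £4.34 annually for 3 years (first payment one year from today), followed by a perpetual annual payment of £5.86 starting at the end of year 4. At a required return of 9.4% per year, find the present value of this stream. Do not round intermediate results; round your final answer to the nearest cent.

£58.52

PV of 3-year annuity: £4.34 × [1 − (1+0.094)^−3] / 0.094 = 10.90797
Perpetuity value at year 3: £5.86 / 0.094 = 62.34043
PV of perpetuity: 62.34043 / (1+0.094)^3 = 47.61215
Total PV = 10.90797 + 47.61215 = 58.52012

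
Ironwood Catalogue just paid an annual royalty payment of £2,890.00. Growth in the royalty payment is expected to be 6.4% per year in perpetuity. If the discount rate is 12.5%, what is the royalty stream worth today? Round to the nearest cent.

£50409.18

D₁ = D₀ × (1 + g) = £2,890.00 × 1.064 = £3,074.9600
Growing perpetuity: P = D₁ / (r − g) = £3,074.9600 / (0.125 − 0.064) = £50,409.18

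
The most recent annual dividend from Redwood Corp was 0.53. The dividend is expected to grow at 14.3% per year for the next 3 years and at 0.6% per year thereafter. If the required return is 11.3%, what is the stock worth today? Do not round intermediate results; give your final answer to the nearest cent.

D_1 = 0.60579
D_2 = 0.69242
D_3 = 0.79143
Terminal value at year 3: TV = D_3×(1+g_2)/(r−g_2) = 0.79618/0.107 = 7.44096
P_0 = D_1/(1+r)^1 + D_2/(1+r)^2 + D_3/(1+r)^3 + TV/(1+r)^3
    = 0.54429 + 0.55896 + 0.57402 + 5.39689 = 7.07415

7.07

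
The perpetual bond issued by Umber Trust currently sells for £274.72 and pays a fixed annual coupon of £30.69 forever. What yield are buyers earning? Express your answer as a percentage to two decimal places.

P = C/r ⇒ r = C/P = £30.69/£274.72 = 0.111714

11.17%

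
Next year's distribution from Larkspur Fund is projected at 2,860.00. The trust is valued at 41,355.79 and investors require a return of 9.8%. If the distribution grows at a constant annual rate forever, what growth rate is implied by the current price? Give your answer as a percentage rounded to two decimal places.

2.88%

P = D₁/(r−g) ⇒ g = r − D₁/P = 0.098 − 2,860.00/41,355.79 = 0.028844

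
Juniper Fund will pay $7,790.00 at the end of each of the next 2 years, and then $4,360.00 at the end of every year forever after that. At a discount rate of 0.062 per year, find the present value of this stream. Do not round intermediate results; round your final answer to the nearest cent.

$76593.54

PV of 2-year annuity: $7,790.00 × [1 − (1+0.062)^−2] / 0.062 = 14242.20016
Perpetuity value at year 2: $4,360.00 / 0.062 = 70322.58065
PV of perpetuity: 70322.58065 / (1+0.062)^2 = 62351.33640
Total PV = 14242.20016 + 62351.33640 = 76593.53656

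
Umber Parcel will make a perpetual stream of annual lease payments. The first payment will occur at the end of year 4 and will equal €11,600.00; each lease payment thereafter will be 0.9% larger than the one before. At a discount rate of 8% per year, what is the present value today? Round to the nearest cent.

€129696.54

Value at end of year 3: C₁ / (r − g) = €11,600.00 / (0.08 − 0.009) = €163,380.2817
Discount to today: PV = €163,380.2817 / (1 + 0.08)^3 = €163,380.2817 / 1.259712 = €129,696.54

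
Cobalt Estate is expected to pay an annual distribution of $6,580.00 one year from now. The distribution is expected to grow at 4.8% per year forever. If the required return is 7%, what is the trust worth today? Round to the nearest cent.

$299090.91

Growing perpetuity: P = D₁ / (r − g) = $6,580.0000 / (0.07 − 0.048) = $299,090.91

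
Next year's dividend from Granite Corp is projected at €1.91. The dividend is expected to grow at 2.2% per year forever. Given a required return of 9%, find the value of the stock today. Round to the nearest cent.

€28.09

Growing perpetuity: P = D₁ / (r − g) = €1.9100 / (0.09 − 0.022) = €28.09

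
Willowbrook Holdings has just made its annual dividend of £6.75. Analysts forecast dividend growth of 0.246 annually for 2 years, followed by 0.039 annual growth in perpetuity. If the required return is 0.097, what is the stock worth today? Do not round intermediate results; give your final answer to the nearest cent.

D_1 = 8.41050
D_2 = 10.47948
Terminal value at year 2: TV = D_2×(1+g_2)/(r−g_2) = 10.88818/0.058 = 187.72729
P_0 = D_1/(1+r)^1 + D_2/(1+r)^2 + TV/(1+r)^2
    = 7.66682 + 8.70816 + 155.99625 = 172.37123

£172.37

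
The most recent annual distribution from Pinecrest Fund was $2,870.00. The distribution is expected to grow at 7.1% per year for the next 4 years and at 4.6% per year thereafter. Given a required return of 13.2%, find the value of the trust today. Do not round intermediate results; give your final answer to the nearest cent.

$37984.23

D_1 = 3073.77000
D_2 = 3292.00767
D_3 = 3525.74021
D_4 = 3776.06777
Terminal value at year 4: TV = D_4×(1+g_2)/(r−g_2) = 3949.76689/0.086 = 45927.52194
P_0 = D_1/(1+r)^1 + D_2/(1+r)^2 + D_3/(1+r)^3 + D_4/(1+r)^4 + TV/(1+r)^4
    = 2715.34452 + 2569.02295 + 2430.58620 + 2299.60939 + 27969.66765 = 37984.23072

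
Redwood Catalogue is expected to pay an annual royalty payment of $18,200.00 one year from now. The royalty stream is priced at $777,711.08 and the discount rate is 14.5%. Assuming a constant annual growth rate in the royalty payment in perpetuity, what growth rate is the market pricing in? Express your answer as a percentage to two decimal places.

P = D₁/(r−g) ⇒ g = r − D₁/P = 0.145 − $18,200.00/$777,711.08 = 0.121598

12.16%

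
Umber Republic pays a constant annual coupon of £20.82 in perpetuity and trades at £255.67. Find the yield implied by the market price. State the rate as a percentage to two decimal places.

8.14%

P = C/r ⇒ r = C/P = £20.82/£255.67 = 0.081433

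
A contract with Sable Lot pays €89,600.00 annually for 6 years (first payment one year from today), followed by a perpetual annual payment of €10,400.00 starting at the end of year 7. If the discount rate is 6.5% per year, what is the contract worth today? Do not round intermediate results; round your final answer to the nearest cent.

€543408.27

PV of 6-year annuity: €89,600.00 × [1 − (1+0.065)^−6] / 0.065 = 433754.81470
Perpetuity value at year 6: €10,400.00 / 0.065 = 160000.00000
PV of perpetuity: 160000.00000 / (1+0.065)^6 = 109653.45901
Total PV = 433754.81470 + 109653.45901 = 543408.27371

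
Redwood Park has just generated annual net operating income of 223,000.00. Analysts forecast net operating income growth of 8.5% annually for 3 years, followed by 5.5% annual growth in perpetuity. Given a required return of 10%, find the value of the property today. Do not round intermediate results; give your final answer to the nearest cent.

D_1 = 241955.00000
D_2 = 262521.17500
D_3 = 284835.47488
Terminal value at year 3: TV = D_3×(1+g_2)/(r−g_2) = 300501.42599/0.045 = 6677809.46651
P_0 = D_1/(1+r)^1 + D_2/(1+r)^2 + D_3/(1+r)^3 + TV/(1+r)^3
    = 219959.09091 + 216959.64876 + 214001.10810 + 5017137.08979 = 5668056.93756

5668056.94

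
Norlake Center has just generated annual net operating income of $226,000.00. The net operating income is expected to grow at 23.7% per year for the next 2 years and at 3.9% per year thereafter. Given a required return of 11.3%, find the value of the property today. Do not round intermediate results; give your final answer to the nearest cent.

$4449937.86

D_1 = 279562.00000
D_2 = 345818.19400
Terminal value at year 2: TV = D_2×(1+g_2)/(r−g_2) = 359305.10357/0.074 = 4855474.37251
P_0 = D_1/(1+r)^1 + D_2/(1+r)^2 + TV/(1+r)^2
    = 251178.79605 + 279162.77692 + 3919596.28673 = 4449937.85969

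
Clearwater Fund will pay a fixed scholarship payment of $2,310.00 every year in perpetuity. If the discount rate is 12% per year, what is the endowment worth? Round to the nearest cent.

$19250.00

Level perpetuity: PV = C / r = $2,310.00 / 0.12 = $19,250.00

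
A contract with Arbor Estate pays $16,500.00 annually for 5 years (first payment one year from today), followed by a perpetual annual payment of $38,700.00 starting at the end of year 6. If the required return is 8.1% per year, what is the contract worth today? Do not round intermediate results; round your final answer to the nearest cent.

$389372.74

PV of 5-year annuity: $16,500.00 × [1 − (1+0.081)^−5] / 0.081 = 65706.44618
Perpetuity value at year 5: $38,700.00 / 0.081 = 477777.77778
PV of perpetuity: 477777.77778 / (1+0.081)^5 = 323666.29492
Total PV = 65706.44618 + 323666.29492 = 389372.74110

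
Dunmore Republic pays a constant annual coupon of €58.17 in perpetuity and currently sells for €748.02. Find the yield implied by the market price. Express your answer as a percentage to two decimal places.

7.78%

P = C/r ⇒ r = C/P = €58.17/€748.02 = 0.077765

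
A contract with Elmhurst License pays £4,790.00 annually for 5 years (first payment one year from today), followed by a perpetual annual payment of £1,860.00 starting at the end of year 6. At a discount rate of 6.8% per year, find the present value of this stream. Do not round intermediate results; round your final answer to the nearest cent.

£39431.13

PV of 5-year annuity: £4,790.00 × [1 − (1+0.068)^−5] / 0.068 = 19745.56832
Perpetuity value at year 5: £1,860.00 / 0.068 = 27352.94118
PV of perpetuity: 27352.94118 / (1+0.068)^5 = 19685.55974
Total PV = 19745.56832 + 19685.55974 = 39431.12806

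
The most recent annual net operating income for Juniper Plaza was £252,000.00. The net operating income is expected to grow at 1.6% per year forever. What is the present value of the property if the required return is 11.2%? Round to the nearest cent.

D₁ = D₀ × (1 + g) = £252,000.00 × 1.016 = £256,032.0000
Growing perpetuity: P = D₁ / (r − g) = £256,032.0000 / (0.112 − 0.016) = £2,667,000.00

£2667000.00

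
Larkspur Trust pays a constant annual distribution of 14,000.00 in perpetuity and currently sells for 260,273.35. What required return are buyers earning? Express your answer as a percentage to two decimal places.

P = C/r ⇒ r = C/P = 14,000.00/260,273.35 = 0.053790

5.38%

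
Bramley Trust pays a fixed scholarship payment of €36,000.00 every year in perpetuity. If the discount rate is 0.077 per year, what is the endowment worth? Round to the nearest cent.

Level perpetuity: PV = C / r = €36,000.00 / 0.077 = €467,532.47

€467532.47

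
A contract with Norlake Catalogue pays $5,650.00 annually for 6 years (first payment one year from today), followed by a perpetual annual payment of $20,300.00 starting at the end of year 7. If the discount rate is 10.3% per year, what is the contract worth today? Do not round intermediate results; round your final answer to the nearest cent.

$133839.86

PV of 6-year annuity: $5,650.00 × [1 − (1+0.103)^−6] / 0.103 = 24392.38754
Perpetuity value at year 6: $20,300.00 / 0.103 = 197087.37864
PV of perpetuity: 197087.37864 / (1+0.103)^6 = 109447.47296
Total PV = 24392.38754 + 109447.47296 = 133839.86050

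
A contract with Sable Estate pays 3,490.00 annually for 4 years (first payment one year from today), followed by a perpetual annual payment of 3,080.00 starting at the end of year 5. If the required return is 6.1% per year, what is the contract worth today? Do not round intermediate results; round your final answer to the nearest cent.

PV of 4-year annuity: 3,490.00 × [1 − (1+0.061)^−4] / 0.061 = 12065.57840
Perpetuity value at year 4: 3,080.00 / 0.061 = 50491.80328
PV of perpetuity: 50491.80328 / (1+0.061)^4 = 39843.67105
Total PV = 12065.57840 + 39843.67105 = 51909.24945

51909.25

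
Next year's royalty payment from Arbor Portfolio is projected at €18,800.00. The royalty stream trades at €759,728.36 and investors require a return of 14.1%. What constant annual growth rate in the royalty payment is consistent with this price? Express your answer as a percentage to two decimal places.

11.63%

P = D₁/(r−g) ⇒ g = r − D₁/P = 0.141 − €18,800.00/€759,728.36 = 0.116254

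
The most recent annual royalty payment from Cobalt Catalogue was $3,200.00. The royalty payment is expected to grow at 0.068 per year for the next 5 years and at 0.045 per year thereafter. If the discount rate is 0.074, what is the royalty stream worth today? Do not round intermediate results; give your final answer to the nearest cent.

$127859.01

D_1 = 3417.60000
D_2 = 3649.99680
D_3 = 3898.19658
D_4 = 4163.27395
D_5 = 4446.37658
Terminal value at year 5: TV = D_5×(1+g_2)/(r−g_2) = 4646.46352/0.029 = 160222.88016
P_0 = D_1/(1+r)^1 + D_2/(1+r)^2 + D_3/(1+r)^3 + D_4/(1+r)^4 + D_5/(1+r)^5 + TV/(1+r)^5
    = 3182.12291 + 3164.34568 + 3146.66777 + 3129.08862 + 3111.60768 + 112125.17336 = 127859.00602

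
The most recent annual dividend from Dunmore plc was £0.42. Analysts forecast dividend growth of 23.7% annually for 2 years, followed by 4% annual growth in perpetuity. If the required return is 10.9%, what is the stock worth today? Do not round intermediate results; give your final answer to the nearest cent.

D_1 = 0.51954
D_2 = 0.64267
Terminal value at year 2: TV = D_2×(1+g_2)/(r−g_2) = 0.66838/0.069 = 9.68664
P_0 = D_1/(1+r)^1 + D_2/(1+r)^2 + TV/(1+r)^2
    = 0.46848 + 0.52255 + 7.87608 = 8.86710

£8.87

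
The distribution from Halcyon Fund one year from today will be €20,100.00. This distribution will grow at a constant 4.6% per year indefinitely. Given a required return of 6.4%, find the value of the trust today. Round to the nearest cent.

Growing perpetuity: P = D₁ / (r − g) = €20,100.0000 / (0.064 − 0.046) = €1,116,666.67

€1116666.67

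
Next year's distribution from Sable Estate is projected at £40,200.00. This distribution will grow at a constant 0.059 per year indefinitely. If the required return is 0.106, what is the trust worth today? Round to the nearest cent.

Growing perpetuity: P = D₁ / (r − g) = £40,200.0000 / (0.106 − 0.059) = £855,319.15

£855319.15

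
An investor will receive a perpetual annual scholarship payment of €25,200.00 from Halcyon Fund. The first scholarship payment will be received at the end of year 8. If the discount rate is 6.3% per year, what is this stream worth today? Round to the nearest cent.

Value at end of year 7: C / r = €25,200.00 / 0.063 = €400,000.0000
Discount to today: PV = €400,000.0000 / (1 + 0.063)^7 = €400,000.0000 / 1.533673 = €260,811.74

€260811.74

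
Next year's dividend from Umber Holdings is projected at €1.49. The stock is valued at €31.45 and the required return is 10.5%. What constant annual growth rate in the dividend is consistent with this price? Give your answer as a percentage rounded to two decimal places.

P = D₁/(r−g) ⇒ g = r − D₁/P = 0.105 − €1.49/€31.45 = 0.057623

5.76%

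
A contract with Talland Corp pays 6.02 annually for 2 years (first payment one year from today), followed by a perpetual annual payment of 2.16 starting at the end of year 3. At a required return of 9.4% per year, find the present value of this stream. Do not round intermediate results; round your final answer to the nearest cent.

PV of 2-year annuity: 6.02 × [1 − (1+0.094)^−2] / 0.094 = 10.53267
Perpetuity value at year 2: 2.16 / 0.094 = 22.97872
PV of perpetuity: 22.97872 / (1+0.094)^2 = 19.19956
Total PV = 10.53267 + 19.19956 = 29.73223

29.73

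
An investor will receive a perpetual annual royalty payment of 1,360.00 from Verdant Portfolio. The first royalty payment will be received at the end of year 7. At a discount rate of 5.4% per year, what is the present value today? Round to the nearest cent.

18369.68

Value at end of year 6: C / r = 1,360.00 / 0.054 = 25,185.1852
Discount to today: PV = 25,185.1852 / (1 + 0.054)^6 = 25,185.1852 / 1.371020 = 18,369.68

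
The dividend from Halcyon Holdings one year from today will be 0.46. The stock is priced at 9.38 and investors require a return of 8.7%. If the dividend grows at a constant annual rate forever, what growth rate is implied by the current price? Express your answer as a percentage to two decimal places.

P = D₁/(r−g) ⇒ g = r − D₁/P = 0.087 − 0.46/9.38 = 0.037959

3.80%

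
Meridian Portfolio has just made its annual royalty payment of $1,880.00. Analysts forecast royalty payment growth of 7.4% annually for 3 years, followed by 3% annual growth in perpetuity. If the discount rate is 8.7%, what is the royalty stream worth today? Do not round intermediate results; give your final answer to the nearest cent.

D_1 = 2019.12000
D_2 = 2168.53488
D_3 = 2329.00646
Terminal value at year 3: TV = D_3×(1+g_2)/(r−g_2) = 2398.87665/0.057 = 42085.55535
P_0 = D_1/(1+r)^1 + D_2/(1+r)^2 + D_3/(1+r)^3 + TV/(1+r)^3
    = 1857.51610 + 1835.30110 + 1813.35177 + 32767.58466 = 38273.75362

$38273.75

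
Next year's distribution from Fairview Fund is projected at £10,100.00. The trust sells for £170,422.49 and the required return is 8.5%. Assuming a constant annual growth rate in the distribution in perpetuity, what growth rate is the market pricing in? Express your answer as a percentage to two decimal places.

2.57%

P = D₁/(r−g) ⇒ g = r − D₁/P = 0.085 − £10,100.00/£170,422.49 = 0.025736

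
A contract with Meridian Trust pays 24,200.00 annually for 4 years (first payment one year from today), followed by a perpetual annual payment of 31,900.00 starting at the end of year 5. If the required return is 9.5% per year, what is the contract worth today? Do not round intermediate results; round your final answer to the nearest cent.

311114.97

PV of 4-year annuity: 24,200.00 × [1 − (1+0.095)^−4] / 0.095 = 77548.44313
Perpetuity value at year 4: 31,900.00 / 0.095 = 335789.47368
PV of perpetuity: 335789.47368 / (1+0.095)^4 = 233566.52592
Total PV = 77548.44313 + 233566.52592 = 311114.96905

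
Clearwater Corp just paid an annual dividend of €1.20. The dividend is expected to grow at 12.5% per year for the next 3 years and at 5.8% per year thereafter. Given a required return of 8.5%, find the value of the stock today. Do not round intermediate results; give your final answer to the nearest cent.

€56.29

D_1 = 1.35000
D_2 = 1.51875
D_3 = 1.70859
Terminal value at year 3: TV = D_3×(1+g_2)/(r−g_2) = 1.80769/0.027 = 66.95156
P_0 = D_1/(1+r)^1 + D_2/(1+r)^2 + D_3/(1+r)^3 + TV/(1+r)^3
    = 1.24424 + 1.29011 + 1.33767 + 52.41692 = 56.28894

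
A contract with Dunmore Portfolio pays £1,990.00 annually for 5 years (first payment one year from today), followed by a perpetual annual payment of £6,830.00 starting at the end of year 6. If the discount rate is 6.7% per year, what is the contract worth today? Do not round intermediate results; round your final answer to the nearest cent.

PV of 5-year annuity: £1,990.00 × [1 − (1+0.067)^−5] / 0.067 = 8225.35500
Perpetuity value at year 5: £6,830.00 / 0.067 = 101940.29851
PV of perpetuity: 101940.29851 / (1+0.067)^5 = 73709.55747
Total PV = 8225.35500 + 73709.55747 = 81934.91248

£81934.91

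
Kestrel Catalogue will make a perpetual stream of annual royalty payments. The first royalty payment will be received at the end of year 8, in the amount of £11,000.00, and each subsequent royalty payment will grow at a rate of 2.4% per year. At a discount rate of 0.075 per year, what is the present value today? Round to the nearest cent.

£130005.96

Value at end of year 7: C₁ / (r − g) = £11,000.00 / (0.075 − 0.024) = £215,686.2745
Discount to today: PV = £215,686.2745 / (1 + 0.075)^7 = £215,686.2745 / 1.659049 = £130,005.96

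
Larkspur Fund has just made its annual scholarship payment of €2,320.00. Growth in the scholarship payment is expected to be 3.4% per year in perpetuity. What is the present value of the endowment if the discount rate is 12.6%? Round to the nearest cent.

D₁ = D₀ × (1 + g) = €2,320.00 × 1.034 = €2,398.8800
Growing perpetuity: P = D₁ / (r − g) = €2,398.8800 / (0.126 − 0.034) = €26,074.78

€26074.78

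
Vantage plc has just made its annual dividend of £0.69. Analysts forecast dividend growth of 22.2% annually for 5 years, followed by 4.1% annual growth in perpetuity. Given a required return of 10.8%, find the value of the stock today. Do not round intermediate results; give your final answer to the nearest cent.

D_1 = 0.84318
D_2 = 1.03037
D_3 = 1.25911
D_4 = 1.53863
D_5 = 1.88020
Terminal value at year 5: TV = D_5×(1+g_2)/(r−g_2) = 1.95729/0.067 = 29.21333
P_0 = D_1/(1+r)^1 + D_2/(1+r)^2 + D_3/(1+r)^3 + D_4/(1+r)^4 + D_5/(1+r)^5 + TV/(1+r)^5
    = 0.76099 + 0.83929 + 0.92564 + 1.02088 + 1.12592 + 17.49372 = 22.16645

£22.17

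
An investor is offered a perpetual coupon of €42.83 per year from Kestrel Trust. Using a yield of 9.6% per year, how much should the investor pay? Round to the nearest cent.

€446.15

Level perpetuity: PV = C / r = €42.83 / 0.096 = €446.15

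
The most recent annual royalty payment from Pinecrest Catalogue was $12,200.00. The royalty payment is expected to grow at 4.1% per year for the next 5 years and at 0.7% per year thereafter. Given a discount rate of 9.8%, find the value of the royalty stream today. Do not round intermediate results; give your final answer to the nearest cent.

$155548.99

D_1 = 12700.20000
D_2 = 13220.90820
D_3 = 13762.96544
D_4 = 14327.24702
D_5 = 14914.66415
Terminal value at year 5: TV = D_5×(1+g_2)/(r−g_2) = 15019.06680/0.091 = 165044.69006
P_0 = D_1/(1+r)^1 + D_2/(1+r)^2 + D_3/(1+r)^3 + D_4/(1+r)^4 + D_5/(1+r)^5 + TV/(1+r)^5
    = 11566.66667 + 10966.21129 + 10396.92710 + 9857.19591 + 9345.48356 + 103416.50485 = 155548.98937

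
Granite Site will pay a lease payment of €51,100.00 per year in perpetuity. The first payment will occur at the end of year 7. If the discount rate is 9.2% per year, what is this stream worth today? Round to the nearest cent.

Value at end of year 6: C / r = €51,100.00 / 0.092 = €555,434.7826
Discount to today: PV = €555,434.7826 / (1 + 0.092)^6 = €555,434.7826 / 1.695649 = €327,564.81

€327564.81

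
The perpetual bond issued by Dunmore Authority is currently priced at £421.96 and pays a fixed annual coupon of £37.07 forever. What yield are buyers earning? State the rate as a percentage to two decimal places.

8.79%

P = C/r ⇒ r = C/P = £37.07/£421.96 = 0.087852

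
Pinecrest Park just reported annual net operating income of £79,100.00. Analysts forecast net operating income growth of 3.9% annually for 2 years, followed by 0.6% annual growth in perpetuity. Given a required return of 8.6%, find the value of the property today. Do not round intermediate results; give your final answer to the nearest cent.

£1058527.89

D_1 = 82184.90000
D_2 = 85390.11110
Terminal value at year 2: TV = D_2×(1+g_2)/(r−g_2) = 85902.45177/0.08 = 1073780.64708
P_0 = D_1/(1+r)^1 + D_2/(1+r)^2 + TV/(1+r)^2
    = 75676.70350 + 72401.56071 + 910449.62598 = 1058527.89019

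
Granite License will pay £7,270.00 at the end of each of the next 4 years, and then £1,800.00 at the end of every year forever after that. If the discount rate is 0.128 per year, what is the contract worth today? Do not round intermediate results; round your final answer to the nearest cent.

PV of 4-year annuity: £7,270.00 × [1 − (1+0.128)^−4] / 0.128 = 21714.57624
Perpetuity value at year 4: £1,800.00 / 0.128 = 14062.50000
PV of perpetuity: 14062.50000 / (1+0.128)^4 = 8686.12624
Total PV = 21714.57624 + 8686.12624 = 30400.70248

£30400.70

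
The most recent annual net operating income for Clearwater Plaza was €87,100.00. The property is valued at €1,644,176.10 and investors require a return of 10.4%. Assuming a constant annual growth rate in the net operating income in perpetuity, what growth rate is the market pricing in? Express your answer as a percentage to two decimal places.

4.85%

P = D₀(1+g)/(r−g) ⇒ P(r−g) = D₀(1+g) ⇒ g(P+D₀) = P·r − D₀
g = (P·r − D₀)/(P + D₀) = (€1,644,176.10×0.104 − €87,100.00) / (€1,644,176.10 + €87,100.00) = 0.048458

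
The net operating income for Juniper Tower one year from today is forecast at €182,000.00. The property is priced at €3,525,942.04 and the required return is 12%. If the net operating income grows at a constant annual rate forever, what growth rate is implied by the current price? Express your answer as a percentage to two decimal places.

P = D₁/(r−g) ⇒ g = r − D₁/P = 0.12 − €182,000.00/€3,525,942.04 = 0.068383

6.84%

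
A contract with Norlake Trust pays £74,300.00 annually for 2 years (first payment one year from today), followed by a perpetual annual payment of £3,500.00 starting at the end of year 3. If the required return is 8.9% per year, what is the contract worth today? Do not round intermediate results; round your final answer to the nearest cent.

£164040.05

PV of 2-year annuity: £74,300.00 × [1 − (1+0.089)^−2] / 0.089 = 130879.45993
Perpetuity value at year 2: £3,500.00 / 0.089 = 39325.84270
PV of perpetuity: 39325.84270 / (1+0.089)^2 = 33160.59223
Total PV = 130879.45993 + 33160.59223 = 164040.05216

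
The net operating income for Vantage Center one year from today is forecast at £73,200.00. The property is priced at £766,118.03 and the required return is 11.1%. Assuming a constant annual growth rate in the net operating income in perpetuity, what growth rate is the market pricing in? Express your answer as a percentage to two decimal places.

1.55%

P = D₁/(r−g) ⇒ g = r − D₁/P = 0.111 − £73,200.00/£766,118.03 = 0.015453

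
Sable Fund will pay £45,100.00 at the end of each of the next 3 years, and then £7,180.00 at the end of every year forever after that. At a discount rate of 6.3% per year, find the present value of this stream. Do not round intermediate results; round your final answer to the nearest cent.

PV of 3-year annuity: £45,100.00 × [1 − (1+0.063)^−3] / 0.063 = 119886.82268
Perpetuity value at year 3: £7,180.00 / 0.063 = 113968.25397
PV of perpetuity: 113968.25397 / (1+0.063)^3 = 94882.05914
Total PV = 119886.82268 + 94882.05914 = 214768.88181

£214768.88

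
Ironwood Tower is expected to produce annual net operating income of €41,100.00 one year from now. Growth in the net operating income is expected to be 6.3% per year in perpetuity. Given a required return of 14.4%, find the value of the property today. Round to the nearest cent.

Growing perpetuity: P = D₁ / (r − g) = €41,100.0000 / (0.144 − 0.063) = €507,407.41

€507407.41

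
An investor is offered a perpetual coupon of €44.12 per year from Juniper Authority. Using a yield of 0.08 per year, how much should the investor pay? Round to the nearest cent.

Level perpetuity: PV = C / r = €44.12 / 0.08 = €551.50

€551.50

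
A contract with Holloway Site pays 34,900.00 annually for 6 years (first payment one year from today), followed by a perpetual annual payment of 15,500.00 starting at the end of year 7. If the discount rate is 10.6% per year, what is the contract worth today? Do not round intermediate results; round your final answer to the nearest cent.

229253.32

PV of 6-year annuity: 34,900.00 × [1 − (1+0.106)^−6] / 0.106 = 149362.83059
Perpetuity value at year 6: 15,500.00 / 0.106 = 146226.41509
PV of perpetuity: 146226.41509 / (1+0.106)^6 = 79890.48747
Total PV = 149362.83059 + 79890.48747 = 229253.31806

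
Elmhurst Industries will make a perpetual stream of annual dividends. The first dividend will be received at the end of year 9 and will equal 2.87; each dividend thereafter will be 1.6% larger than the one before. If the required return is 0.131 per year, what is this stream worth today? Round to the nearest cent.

Value at end of year 8: C₁ / (r − g) = 2.87 / (0.131 − 0.016) = 24.9565
Discount to today: PV = 24.9565 / (1 + 0.131)^8 = 24.9565 / 2.677323 = 9.32

9.32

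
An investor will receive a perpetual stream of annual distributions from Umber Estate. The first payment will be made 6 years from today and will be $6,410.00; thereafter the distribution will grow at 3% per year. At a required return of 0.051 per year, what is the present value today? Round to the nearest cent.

Value at end of year 5: C₁ / (r − g) = $6,410.00 / (0.051 − 0.03) = $305,238.0952
Discount to today: PV = $305,238.0952 / (1 + 0.051)^5 = $305,238.0952 / 1.282371 = $238,026.41

$238026.41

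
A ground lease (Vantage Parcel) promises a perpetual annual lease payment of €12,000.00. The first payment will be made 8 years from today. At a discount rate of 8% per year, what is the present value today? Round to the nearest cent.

€87523.56

Value at end of year 7: C / r = €12,000.00 / 0.08 = €150,000.0000
Discount to today: PV = €150,000.0000 / (1 + 0.08)^7 = €150,000.0000 / 1.713824 = €87,523.56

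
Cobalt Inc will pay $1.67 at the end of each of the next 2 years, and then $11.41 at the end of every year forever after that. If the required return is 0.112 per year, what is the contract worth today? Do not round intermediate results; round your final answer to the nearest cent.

$85.24

PV of 2-year annuity: $1.67 × [1 − (1+0.112)^−2] / 0.112 = 2.85234
Perpetuity value at year 2: $11.41 / 0.112 = 101.87500
PV of perpetuity: 101.87500 / (1+0.112)^2 = 82.38688
Total PV = 2.85234 + 82.38688 = 85.23922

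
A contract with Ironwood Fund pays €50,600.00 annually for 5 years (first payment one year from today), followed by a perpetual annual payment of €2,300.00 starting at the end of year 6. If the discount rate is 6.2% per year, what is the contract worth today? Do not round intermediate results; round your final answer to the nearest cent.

PV of 5-year annuity: €50,600.00 × [1 − (1+0.062)^−5] / 0.062 = 211990.90692
Perpetuity value at year 5: €2,300.00 / 0.062 = 37096.77419
PV of perpetuity: 37096.77419 / (1+0.062)^5 = 27460.82388
Total PV = 211990.90692 + 27460.82388 = 239451.73080

€239451.73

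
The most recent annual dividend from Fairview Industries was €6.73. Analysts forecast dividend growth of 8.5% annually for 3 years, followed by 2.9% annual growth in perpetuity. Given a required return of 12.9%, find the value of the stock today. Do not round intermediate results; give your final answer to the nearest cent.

D_1 = 7.30205
D_2 = 7.92272
D_3 = 8.59616
Terminal value at year 3: TV = D_3×(1+g_2)/(r−g_2) = 8.84544/0.1 = 88.45444
P_0 = D_1/(1+r)^1 + D_2/(1+r)^2 + D_3/(1+r)^3 + TV/(1+r)^3
    = 6.46771 + 6.21565 + 5.97341 + 61.46641 = 80.12319

€80.12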